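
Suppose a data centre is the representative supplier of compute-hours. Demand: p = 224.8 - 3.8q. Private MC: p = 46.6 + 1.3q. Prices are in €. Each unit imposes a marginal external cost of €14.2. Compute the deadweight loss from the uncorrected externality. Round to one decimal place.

DWL = €19.8

Market equilibrium (private): 46.6 + 1.3q = 224.8 - 3.8q → q_m = 34.9412.
Social marginal cost = private MC + MEC = 60.8 + 1.3q.
Set SMC = demand: 60.8 + 1.3q = 224.8 - 3.8q → q* = 32.1569.
The welfare-loss triangle has base |q_m − q*| and height MEC(q_m) (the vertical gap between SMC and demand is zero at q* and MEC at q_m).
DWL = ½ × 2.7843 × 14.2000 = 19.7685.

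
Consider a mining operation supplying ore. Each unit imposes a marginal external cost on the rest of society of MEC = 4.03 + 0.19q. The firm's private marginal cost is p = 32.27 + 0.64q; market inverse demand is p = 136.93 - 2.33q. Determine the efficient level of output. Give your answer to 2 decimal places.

q* = 31.84

Social marginal cost = private MC + MEC = 36.30 + 0.83q.
Set SMC = demand: 36.30 + 0.83q = 136.93 - 2.33q → q* = 31.8449.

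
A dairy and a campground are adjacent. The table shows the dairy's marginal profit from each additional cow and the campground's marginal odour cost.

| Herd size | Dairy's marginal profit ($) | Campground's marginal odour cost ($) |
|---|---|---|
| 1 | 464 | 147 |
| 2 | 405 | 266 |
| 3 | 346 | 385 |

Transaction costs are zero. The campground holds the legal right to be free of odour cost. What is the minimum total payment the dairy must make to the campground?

$413

Efficient level: marginal profit ≥ marginal odour cost through level 2, so k* = 2.
With the campground holding the right, the dairy must at least compensate total damage at k*: 147 + 266 = 413.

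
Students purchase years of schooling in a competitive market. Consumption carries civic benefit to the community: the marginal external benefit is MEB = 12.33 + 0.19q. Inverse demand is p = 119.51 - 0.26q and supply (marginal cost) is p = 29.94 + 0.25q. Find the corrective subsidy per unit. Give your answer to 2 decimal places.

subsidy = 72.83 per unit

Social marginal benefit = demand + MEB = 131.84 - 0.07q.
Set SMB = MC: 131.84 - 0.07q = 29.94 + 0.25q → q* = 318.4375.
The Pigouvian subsidy equals MEB at q*: 12.33 + 0.19×318.4375 = 72.8331.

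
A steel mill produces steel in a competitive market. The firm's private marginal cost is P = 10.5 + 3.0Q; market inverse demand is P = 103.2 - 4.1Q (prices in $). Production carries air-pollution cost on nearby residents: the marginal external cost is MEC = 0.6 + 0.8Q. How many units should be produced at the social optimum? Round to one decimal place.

Q* = 11.7

Social marginal cost = private MC + MEC = 11.1 + 3.8Q.
Set SMC = demand: 11.1 + 3.8Q = 103.2 - 4.1Q → Q* = 11.6582.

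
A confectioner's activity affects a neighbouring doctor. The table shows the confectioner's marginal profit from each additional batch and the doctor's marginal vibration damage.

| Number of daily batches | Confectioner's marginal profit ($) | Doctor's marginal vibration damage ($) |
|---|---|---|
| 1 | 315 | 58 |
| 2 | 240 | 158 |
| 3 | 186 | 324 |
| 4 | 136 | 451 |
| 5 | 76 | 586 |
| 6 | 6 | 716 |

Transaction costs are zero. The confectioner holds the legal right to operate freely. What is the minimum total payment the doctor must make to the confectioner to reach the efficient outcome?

$404

Left alone the confectioner would choose level 6 (marginal profit stays positive).
Efficient level: k* = 2 (marginal profit ≥ marginal vibration damage through 2).
The doctor must at least cover the confectioner's forgone profit from cutting 6→2: 186 + 136 + 76 + 6 = 404.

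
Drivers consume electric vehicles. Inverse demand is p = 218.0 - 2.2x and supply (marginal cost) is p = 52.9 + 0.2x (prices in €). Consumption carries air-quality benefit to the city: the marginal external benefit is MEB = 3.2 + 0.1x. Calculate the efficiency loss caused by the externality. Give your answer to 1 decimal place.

DWL = €22.1

Market equilibrium (private): 52.9 + 0.2x = 218.0 - 2.2x → x_m = 68.7917.
Social marginal benefit = demand + MEB = 221.2 - 2.1x.
Set SMB = MC: 221.2 - 2.1x = 52.9 + 0.2x → x* = 73.1739.
The loss is the area between SMB and MC from x* to x_m; with linear curves that's a triangle of height MEB(x_m).
DWL = ½ × 4.3822 × 10.0792 = 22.0845.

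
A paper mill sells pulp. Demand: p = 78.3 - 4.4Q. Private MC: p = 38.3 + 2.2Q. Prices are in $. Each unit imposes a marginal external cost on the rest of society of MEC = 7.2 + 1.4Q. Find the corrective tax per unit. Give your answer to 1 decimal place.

Social marginal cost = private MC + MEC = 45.5 + 3.6Q.
Set SMC = demand: 45.5 + 3.6Q = 78.3 - 4.4Q → Q* = 4.1000.
The Pigouvian tax equals MEC at Q*: 7.2 + 1.4×4.1000 = 12.9400.

tax = $12.9 per unit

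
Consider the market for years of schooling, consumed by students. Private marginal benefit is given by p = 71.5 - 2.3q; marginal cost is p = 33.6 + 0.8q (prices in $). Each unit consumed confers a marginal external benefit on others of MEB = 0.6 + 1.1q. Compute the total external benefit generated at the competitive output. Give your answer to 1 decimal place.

$89.5

Market equilibrium (private): 33.6 + 0.8q = 71.5 - 2.3q → q_m = 12.2258.
Total external benefit = ∫₀^{q_m} (0.6 + 1.1q) dq = 0.6×12.2258 + ½×1.1×12.2258² = 89.5441.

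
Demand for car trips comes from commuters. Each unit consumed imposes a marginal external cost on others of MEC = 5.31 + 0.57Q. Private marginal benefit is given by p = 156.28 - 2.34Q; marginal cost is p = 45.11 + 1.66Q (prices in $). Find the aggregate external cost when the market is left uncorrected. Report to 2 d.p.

$367.72

Market equilibrium (private): 45.11 + 1.66Q = 156.28 - 2.34Q → Q_m = 27.7925.
Total external cost = ∫₀^{Q_m} (5.31 + 0.57Q) dQ = 5.31×27.7925 + ½×0.57×27.7925² = 367.7187.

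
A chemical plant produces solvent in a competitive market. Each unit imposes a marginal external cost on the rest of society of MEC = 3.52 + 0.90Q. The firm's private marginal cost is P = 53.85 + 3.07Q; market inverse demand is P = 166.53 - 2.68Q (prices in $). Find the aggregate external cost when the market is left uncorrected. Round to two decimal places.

Market equilibrium (private): 53.85 + 3.07Q = 166.53 - 2.68Q → Q_m = 19.5965.
Total external cost = ∫₀^{Q_m} (3.52 + 0.90Q) dQ = 3.52×19.5965 + ½×0.90×19.5965² = 241.7899.

$241.79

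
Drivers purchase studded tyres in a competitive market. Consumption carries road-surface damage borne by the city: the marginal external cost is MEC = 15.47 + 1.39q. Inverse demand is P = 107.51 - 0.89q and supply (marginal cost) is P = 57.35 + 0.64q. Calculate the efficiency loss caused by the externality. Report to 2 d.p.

DWL = 638.00

Market equilibrium (private): 57.35 + 0.64q = 107.51 - 0.89q → q_m = 32.7843.
Social marginal benefit = demand − MEC = 92.04 - 2.28q.
Set SMB = MC: 92.04 - 2.28q = 57.35 + 0.64q → q* = 11.8801.
Height of the DWL triangle at q_m is MC(q_m) − SMB(q_m) = MEC(q_m) = 61.0402.
DWL = ½ × 20.9042 × 61.0402 = 637.9983.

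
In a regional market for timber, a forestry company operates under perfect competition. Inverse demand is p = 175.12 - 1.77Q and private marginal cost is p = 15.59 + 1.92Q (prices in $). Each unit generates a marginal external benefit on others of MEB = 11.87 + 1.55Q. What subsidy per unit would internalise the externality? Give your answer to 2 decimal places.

subsidy = $136.01 per unit

Social marginal cost = private MC − MEB = 3.72 + 0.37Q.
Set SMC = demand: 3.72 + 0.37Q = 175.12 - 1.77Q → Q* = 80.0935.
The Pigouvian subsidy equals MEB at Q*: 11.87 + 1.55×80.0935 = 136.0149.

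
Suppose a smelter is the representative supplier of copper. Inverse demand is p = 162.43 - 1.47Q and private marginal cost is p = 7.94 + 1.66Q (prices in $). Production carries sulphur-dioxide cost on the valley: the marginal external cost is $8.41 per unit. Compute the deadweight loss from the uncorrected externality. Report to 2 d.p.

DWL = $11.30

Market equilibrium (private): 7.94 + 1.66Q = 162.43 - 1.47Q → Q_m = 49.3578.
Social marginal cost = private MC + MEC = 16.35 + 1.66Q.
Set SMC = demand: 16.35 + 1.66Q = 162.43 - 1.47Q → Q* = 46.6709.
The loss is the area between SMC and demand from Q* to Q_m; with linear curves that's a triangle of height MEC(Q_m).
DWL = ½ × 2.6869 × 8.4100 = 11.2984.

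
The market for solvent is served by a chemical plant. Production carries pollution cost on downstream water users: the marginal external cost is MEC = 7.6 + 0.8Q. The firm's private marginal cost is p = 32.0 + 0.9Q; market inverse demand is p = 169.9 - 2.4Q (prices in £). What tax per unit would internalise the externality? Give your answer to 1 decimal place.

tax = £33.0 per unit

Social marginal cost = private MC + MEC = 39.6 + 1.7Q.
Set SMC = demand: 39.6 + 1.7Q = 169.9 - 2.4Q → Q* = 31.7805.
The Pigouvian tax equals MEC at Q*: 7.6 + 0.8×31.7805 = 33.0244.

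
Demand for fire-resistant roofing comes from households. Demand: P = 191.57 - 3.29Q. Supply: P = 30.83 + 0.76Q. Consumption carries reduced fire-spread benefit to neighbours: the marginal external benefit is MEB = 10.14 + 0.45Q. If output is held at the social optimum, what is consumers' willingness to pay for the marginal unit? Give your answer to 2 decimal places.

P = 35.40

Social marginal benefit = demand + MEB = 201.71 - 2.84Q.
Set SMB = MC: 201.71 - 2.84Q = 30.83 + 0.76Q → Q* = 47.4667.
Consumer price on the demand curve at Q*: 191.57 − 3.29×47.4667 = 35.4046.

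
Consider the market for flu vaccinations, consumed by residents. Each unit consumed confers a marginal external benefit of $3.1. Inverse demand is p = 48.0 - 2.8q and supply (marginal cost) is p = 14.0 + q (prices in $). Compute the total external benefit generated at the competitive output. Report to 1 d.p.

Market equilibrium (private): 14.0 + q = 48.0 - 2.8q → q_m = 8.9474.
Total external benefit = MEB × q_m = 3.1 × 8.9474 = 27.7369.

$27.7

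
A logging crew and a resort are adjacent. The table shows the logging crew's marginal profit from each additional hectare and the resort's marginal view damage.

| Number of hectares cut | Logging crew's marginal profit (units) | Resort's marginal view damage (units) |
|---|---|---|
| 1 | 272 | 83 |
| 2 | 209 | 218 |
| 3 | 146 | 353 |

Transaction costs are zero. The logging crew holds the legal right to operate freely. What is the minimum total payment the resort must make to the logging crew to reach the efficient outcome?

Left alone the logging crew would choose level 3 (marginal profit stays positive).
Efficient level: k* = 1 (marginal profit ≥ marginal view damage through 1).
The resort must at least cover the logging crew's forgone profit from cutting 3→1: 209 + 146 = 355.

355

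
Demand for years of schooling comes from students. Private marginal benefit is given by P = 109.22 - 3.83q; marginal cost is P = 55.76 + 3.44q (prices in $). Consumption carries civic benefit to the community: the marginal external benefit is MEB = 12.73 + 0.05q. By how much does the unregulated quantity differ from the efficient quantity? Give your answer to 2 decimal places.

1.81 units

Market equilibrium (private): 55.76 + 3.44q = 109.22 - 3.83q → q_m = 7.3535.
Social marginal benefit = demand + MEB = 121.95 - 3.78q.
Set SMB = MC: 121.95 - 3.78q = 55.76 + 3.44q → q* = 9.1676.
Gap = |7.3535 − 9.1676| = 1.8141.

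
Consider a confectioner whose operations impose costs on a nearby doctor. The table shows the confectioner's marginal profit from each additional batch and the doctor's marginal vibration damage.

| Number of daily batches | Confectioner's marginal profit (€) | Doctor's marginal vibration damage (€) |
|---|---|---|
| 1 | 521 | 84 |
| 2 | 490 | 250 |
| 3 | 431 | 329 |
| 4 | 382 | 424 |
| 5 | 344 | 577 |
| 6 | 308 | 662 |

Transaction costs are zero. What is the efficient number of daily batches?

Bargaining reaches the level where marginal profit last exceeds marginal vibration damage.
That holds through level 3 (431 ≥ 329) but not at 4 (382 < 424).

3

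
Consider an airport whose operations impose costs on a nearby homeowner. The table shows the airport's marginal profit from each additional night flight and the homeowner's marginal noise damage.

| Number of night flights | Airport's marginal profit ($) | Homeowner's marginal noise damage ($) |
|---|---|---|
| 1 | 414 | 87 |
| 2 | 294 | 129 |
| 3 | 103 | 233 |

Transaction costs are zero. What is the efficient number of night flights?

Bargaining reaches the level where marginal profit last exceeds marginal noise damage.
That holds through level 2 (294 ≥ 129) but not at 3 (103 < 233).

2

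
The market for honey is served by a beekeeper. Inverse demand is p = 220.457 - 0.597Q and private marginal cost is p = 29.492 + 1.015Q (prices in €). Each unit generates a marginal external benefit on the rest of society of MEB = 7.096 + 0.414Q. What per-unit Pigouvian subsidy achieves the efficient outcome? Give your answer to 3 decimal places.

Social marginal cost = private MC − MEB = 22.396 + 0.601Q.
Set SMC = demand: 22.396 + 0.601Q = 220.457 - 0.597Q → Q* = 165.3264.
The Pigouvian subsidy equals MEB at Q*: 7.096 + 0.414×165.3264 = 75.5411.

subsidy = €75.541 per unit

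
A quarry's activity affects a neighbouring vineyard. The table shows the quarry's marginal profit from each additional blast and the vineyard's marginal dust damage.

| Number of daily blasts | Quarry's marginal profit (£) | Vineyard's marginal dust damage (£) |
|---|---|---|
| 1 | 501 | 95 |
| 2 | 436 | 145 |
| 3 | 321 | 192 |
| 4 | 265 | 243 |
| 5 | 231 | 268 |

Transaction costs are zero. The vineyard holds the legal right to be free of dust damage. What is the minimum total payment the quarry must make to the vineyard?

Efficient level: marginal profit ≥ marginal dust damage through level 4, so k* = 4.
With the vineyard holding the right, the quarry must at least compensate total damage at k*: 95 + 145 + 192 + 243 = 675.

£675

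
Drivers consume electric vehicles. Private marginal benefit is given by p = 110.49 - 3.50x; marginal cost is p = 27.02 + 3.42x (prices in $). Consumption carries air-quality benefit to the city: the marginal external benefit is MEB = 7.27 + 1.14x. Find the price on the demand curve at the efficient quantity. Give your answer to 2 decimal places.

P = $55.54

Social marginal benefit = demand + MEB = 117.76 - 2.36x.
Set SMB = MC: 117.76 - 2.36x = 27.02 + 3.42x → x* = 15.6990.
Consumer price on the demand curve at x*: 110.49 − 3.50×15.6990 = 55.5435.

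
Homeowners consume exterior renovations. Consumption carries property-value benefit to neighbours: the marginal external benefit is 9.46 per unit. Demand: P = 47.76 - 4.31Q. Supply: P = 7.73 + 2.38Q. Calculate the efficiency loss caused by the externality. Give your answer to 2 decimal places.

Market equilibrium (private): 7.73 + 2.38Q = 47.76 - 4.31Q → Q_m = 5.9836.
Social marginal benefit = demand + MEB = 57.22 - 4.31Q.
Set SMB = MC: 57.22 - 4.31Q = 7.73 + 2.38Q → Q* = 7.3976.
Between Q* and Q_m the wedge SMB − MC runs linearly from 0 to MEB(Q_m), so the loss is a triangle.
DWL = ½ × 1.4140 × 9.4600 = 6.6882.

DWL = 6.69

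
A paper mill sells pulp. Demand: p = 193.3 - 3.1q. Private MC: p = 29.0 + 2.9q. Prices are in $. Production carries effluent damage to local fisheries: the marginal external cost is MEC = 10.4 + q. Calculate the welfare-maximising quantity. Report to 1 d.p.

Social marginal cost = private MC + MEC = 39.4 + 3.9q.
Set SMC = demand: 39.4 + 3.9q = 193.3 - 3.1q → q* = 21.9857.

q* = 22.0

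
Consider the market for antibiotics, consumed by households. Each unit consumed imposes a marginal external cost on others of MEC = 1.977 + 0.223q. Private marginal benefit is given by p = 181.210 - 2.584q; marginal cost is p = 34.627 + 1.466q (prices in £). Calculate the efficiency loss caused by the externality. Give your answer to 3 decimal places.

Market equilibrium (private): 34.627 + 1.466q = 181.210 - 2.584q → q_m = 36.1933.
Social marginal benefit = demand − MEC = 179.233 - 2.807q.
Set SMB = MC: 179.233 - 2.807q = 34.627 + 1.466q → q* = 33.8418.
The loss is the area between SMB and MC from q* to q_m; with linear curves that's a triangle of height MEC(q_m).
DWL = ½ × 2.3515 × 10.0481 = 11.8141.

DWL = £11.814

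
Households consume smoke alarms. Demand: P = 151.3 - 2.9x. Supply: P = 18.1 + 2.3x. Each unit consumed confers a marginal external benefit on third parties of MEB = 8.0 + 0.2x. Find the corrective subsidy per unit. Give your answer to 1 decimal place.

subsidy = 13.6 per unit

Social marginal benefit = demand + MEB = 159.3 - 2.7x.
Set SMB = MC: 159.3 - 2.7x = 18.1 + 2.3x → x* = 28.2400.
The Pigouvian subsidy equals MEB at x*: 8.0 + 0.2×28.2400 = 13.6480.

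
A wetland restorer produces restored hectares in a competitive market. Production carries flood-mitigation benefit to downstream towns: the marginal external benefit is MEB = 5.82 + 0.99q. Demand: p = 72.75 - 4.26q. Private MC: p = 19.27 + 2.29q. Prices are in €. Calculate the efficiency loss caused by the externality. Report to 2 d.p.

DWL = €17.38

Market equilibrium (private): 19.27 + 2.29q = 72.75 - 4.26q → q_m = 8.1649.
Social marginal cost = private MC − MEB = 13.45 + 1.30q.
Set SMC = demand: 13.45 + 1.30q = 72.75 - 4.26q → q* = 10.6655.
Between q* and q_m the wedge demand − SMC runs linearly from 0 to MEB(q_m), so the loss is a triangle.
DWL = ½ × 2.5006 × 13.9032 = 17.3832.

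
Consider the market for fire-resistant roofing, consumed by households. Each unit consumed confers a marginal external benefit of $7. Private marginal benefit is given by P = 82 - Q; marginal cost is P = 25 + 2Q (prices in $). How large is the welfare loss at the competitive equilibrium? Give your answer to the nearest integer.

Market equilibrium (private): 25 + 2Q = 82 - Q → Q_m = 19.0000.
Social marginal benefit = demand + MEB = 89 - Q.
Set SMB = MC: 89 - Q = 25 + 2Q → Q* = 21.3333.
The loss is the area between SMB and MC from Q* to Q_m; with linear curves that's a triangle of height MEB(Q_m).
DWL = ½ × 2.3333 × 7.0000 = 8.1666.

DWL = $8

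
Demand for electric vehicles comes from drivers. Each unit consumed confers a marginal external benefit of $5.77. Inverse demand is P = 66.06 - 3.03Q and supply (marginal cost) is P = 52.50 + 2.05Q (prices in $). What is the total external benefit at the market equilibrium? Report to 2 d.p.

Market equilibrium (private): 52.50 + 2.05Q = 66.06 - 3.03Q → Q_m = 2.6693.
Total external benefit = MEB × Q_m = 5.77 × 2.6693 = 15.4019.

$15.40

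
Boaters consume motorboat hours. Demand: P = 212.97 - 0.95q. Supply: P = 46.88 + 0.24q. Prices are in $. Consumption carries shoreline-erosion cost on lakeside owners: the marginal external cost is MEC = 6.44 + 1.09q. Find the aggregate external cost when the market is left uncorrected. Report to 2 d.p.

Market equilibrium (private): 46.88 + 0.24q = 212.97 - 0.95q → q_m = 139.5714.
Total external cost = ∫₀^{q_m} (6.44 + 1.09q) dq = 6.44×139.5714 + ½×1.09×139.5714² = 11515.5356.

$11515.54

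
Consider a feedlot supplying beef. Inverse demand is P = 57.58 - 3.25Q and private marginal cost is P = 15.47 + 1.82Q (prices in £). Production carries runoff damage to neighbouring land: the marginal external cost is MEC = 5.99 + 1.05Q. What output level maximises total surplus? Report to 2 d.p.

Q* = 5.90

Social marginal cost = private MC + MEC = 21.46 + 2.87Q.
Set SMC = demand: 21.46 + 2.87Q = 57.58 - 3.25Q → Q* = 5.9020.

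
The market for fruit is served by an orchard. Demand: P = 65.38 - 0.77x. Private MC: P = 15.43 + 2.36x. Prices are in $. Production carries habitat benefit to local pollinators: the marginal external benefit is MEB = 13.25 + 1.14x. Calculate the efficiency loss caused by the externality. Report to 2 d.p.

Market equilibrium (private): 15.43 + 2.36x = 65.38 - 0.77x → x_m = 15.9585.
Social marginal cost = private MC − MEB = 2.18 + 1.22x.
Set SMC = demand: 2.18 + 1.22x = 65.38 - 0.77x → x* = 31.7588.
Height of the DWL triangle at x_m is demand(x_m) − SMC(x_m) = MEB(x_m) = 31.4427.
DWL = ½ × 15.8003 × 31.4427 = 248.4020.

DWL = $248.40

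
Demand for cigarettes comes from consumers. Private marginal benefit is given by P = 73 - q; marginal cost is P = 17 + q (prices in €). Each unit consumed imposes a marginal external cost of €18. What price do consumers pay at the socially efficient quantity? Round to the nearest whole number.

P = €54

Social marginal benefit = demand − MEC = 55 - q.
Set SMB = MC: 55 - q = 17 + q → q* = 19.0000.
Consumer price on the demand curve at q*: 73 − 1×19.0000 = 54.0000.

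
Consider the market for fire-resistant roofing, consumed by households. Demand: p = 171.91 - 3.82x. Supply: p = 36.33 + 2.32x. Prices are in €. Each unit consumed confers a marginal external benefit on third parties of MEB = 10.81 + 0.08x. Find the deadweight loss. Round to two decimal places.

DWL = €13.05

Market equilibrium (private): 36.33 + 2.32x = 171.91 - 3.82x → x_m = 22.0814.
Social marginal benefit = demand + MEB = 182.72 - 3.74x.
Set SMB = MC: 182.72 - 3.74x = 36.33 + 2.32x → x* = 24.1568.
Between x* and x_m the wedge SMB − MC runs linearly from 0 to MEB(x_m), so the loss is a triangle.
DWL = ½ × 2.0754 × 12.5765 = 13.0506.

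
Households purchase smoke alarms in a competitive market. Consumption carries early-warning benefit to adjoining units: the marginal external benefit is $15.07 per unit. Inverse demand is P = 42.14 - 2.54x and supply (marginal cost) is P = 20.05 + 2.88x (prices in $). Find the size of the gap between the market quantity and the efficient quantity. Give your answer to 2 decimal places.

2.78 units

Market equilibrium (private): 20.05 + 2.88x = 42.14 - 2.54x → x_m = 4.0756.
Social marginal benefit = demand + MEB = 57.21 - 2.54x.
Set SMB = MC: 57.21 - 2.54x = 20.05 + 2.88x → x* = 6.8561.
Gap = |4.0756 − 6.8561| = 2.7805.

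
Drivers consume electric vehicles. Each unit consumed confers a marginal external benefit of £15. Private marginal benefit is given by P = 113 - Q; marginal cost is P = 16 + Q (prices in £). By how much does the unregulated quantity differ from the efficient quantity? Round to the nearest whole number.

8 units

Market equilibrium (private): 16 + Q = 113 - Q → Q_m = 48.5000.
Social marginal benefit = demand + MEB = 128 - Q.
Set SMB = MC: 128 - Q = 16 + Q → Q* = 56.0000.
Gap = |48.5000 − 56.0000| = 7.5000.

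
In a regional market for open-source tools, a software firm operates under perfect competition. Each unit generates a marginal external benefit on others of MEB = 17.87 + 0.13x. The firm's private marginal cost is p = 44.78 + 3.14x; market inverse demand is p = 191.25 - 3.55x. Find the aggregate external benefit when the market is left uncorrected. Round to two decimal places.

422.40

Market equilibrium (private): 44.78 + 3.14x = 191.25 - 3.55x → x_m = 21.8939.
Total external benefit = ∫₀^{x_m} (17.87 + 0.13x) dx = 17.87×21.8939 + ½×0.13×21.8939² = 422.4013.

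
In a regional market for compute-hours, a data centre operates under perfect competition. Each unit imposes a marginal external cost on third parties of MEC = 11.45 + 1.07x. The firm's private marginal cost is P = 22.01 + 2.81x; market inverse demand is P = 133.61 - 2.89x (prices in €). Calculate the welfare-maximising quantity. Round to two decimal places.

x* = 14.79

Social marginal cost = private MC + MEC = 33.46 + 3.88x.
Set SMC = demand: 33.46 + 3.88x = 133.61 - 2.89x → x* = 14.7932.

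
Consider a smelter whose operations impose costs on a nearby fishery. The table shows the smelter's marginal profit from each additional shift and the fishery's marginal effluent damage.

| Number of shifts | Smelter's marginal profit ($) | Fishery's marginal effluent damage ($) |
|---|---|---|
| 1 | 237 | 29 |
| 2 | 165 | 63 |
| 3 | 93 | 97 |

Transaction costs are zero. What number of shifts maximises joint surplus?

2

Bargaining reaches the level where marginal profit last exceeds marginal effluent damage.
That holds through level 2 (165 ≥ 63) but not at 3 (93 < 97).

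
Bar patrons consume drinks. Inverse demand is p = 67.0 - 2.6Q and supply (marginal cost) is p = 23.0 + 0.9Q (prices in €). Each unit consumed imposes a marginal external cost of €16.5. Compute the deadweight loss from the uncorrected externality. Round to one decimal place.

DWL = €38.9

Market equilibrium (private): 23.0 + 0.9Q = 67.0 - 2.6Q → Q_m = 12.5714.
Social marginal benefit = demand − MEC = 50.5 - 2.6Q.
Set SMB = MC: 50.5 - 2.6Q = 23.0 + 0.9Q → Q* = 7.8571.
Between Q* and Q_m the wedge MC − SMB runs linearly from 0 to MEC(Q_m), so the loss is a triangle.
DWL = ½ × 4.7143 × 16.5000 = 38.8930.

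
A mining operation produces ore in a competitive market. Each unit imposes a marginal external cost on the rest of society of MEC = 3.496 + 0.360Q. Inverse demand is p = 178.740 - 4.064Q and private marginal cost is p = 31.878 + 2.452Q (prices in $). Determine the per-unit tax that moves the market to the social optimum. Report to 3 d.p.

Social marginal cost = private MC + MEC = 35.374 + 2.812Q.
Set SMC = demand: 35.374 + 2.812Q = 178.740 - 4.064Q → Q* = 20.8502.
The Pigouvian tax equals MEC at Q*: 3.496 + 0.360×20.8502 = 11.0021.

tax = $11.002 per unit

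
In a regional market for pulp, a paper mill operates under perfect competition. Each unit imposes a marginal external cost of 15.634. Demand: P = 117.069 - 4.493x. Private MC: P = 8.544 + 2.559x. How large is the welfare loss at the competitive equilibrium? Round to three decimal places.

Market equilibrium (private): 8.544 + 2.559x = 117.069 - 4.493x → x_m = 15.3893.
Social marginal cost = private MC + MEC = 24.178 + 2.559x.
Set SMC = demand: 24.178 + 2.559x = 117.069 - 4.493x → x* = 13.1723.
Between x* and x_m the wedge SMC − demand runs linearly from 0 to MEC(x_m), so the loss is a triangle.
DWL = ½ × 2.2170 × 15.6340 = 17.3303.

DWL = 17.330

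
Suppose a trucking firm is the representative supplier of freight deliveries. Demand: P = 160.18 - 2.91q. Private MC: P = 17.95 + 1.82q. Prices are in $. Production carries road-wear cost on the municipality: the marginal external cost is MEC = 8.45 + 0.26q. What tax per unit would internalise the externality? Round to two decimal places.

Social marginal cost = private MC + MEC = 26.40 + 2.08q.
Set SMC = demand: 26.40 + 2.08q = 160.18 - 2.91q → q* = 26.8096.
The Pigouvian tax equals MEC at q*: 8.45 + 0.26×26.8096 = 15.4205.

tax = $15.42 per unit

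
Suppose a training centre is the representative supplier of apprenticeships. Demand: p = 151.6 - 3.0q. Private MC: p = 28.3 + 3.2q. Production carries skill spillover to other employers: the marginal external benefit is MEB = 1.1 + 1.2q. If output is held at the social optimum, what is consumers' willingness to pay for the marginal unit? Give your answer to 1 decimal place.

Social marginal cost = private MC − MEB = 27.2 + 2.0q.
Set SMC = demand: 27.2 + 2.0q = 151.6 - 3.0q → q* = 24.8800.
Consumer price on the demand curve at q*: 151.6 − 3.0×24.8800 = 76.9600.

P = 77.0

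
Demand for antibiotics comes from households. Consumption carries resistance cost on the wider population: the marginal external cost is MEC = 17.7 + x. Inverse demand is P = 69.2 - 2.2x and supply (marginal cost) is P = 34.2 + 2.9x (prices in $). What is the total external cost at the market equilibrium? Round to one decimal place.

$145.0

Market equilibrium (private): 34.2 + 2.9x = 69.2 - 2.2x → x_m = 6.8627.
Total external cost = ∫₀^{x_m} (17.7 + 1.0x) dx = 17.7×6.8627 + ½×1.0×6.8627² = 145.0181.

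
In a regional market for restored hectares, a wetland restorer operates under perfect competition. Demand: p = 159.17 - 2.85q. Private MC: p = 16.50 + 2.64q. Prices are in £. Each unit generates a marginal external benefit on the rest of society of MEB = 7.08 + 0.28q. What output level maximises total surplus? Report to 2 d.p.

q* = 28.74

Social marginal cost = private MC − MEB = 9.42 + 2.36q.
Set SMC = demand: 9.42 + 2.36q = 159.17 - 2.85q → q* = 28.7428.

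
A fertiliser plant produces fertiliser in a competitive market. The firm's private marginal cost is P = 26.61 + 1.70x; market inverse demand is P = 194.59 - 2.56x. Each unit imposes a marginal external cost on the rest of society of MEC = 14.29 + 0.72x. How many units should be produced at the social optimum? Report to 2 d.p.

Social marginal cost = private MC + MEC = 40.90 + 2.42x.
Set SMC = demand: 40.90 + 2.42x = 194.59 - 2.56x → x* = 30.8614.

x* = 30.86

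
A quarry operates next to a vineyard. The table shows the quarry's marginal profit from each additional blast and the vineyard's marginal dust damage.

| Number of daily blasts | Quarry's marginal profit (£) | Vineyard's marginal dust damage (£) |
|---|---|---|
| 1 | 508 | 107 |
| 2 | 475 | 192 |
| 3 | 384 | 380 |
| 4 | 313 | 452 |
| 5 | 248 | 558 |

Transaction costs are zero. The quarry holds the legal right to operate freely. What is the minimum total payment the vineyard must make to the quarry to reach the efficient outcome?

Left alone the quarry would choose level 5 (marginal profit stays positive).
Efficient level: k* = 3 (marginal profit ≥ marginal dust damage through 3).
The vineyard must at least cover the quarry's forgone profit from cutting 5→3: 313 + 248 = 561.

£561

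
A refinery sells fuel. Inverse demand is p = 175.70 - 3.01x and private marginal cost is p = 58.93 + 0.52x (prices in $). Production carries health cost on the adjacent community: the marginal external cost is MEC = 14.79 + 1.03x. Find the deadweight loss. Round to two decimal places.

Market equilibrium (private): 58.93 + 0.52x = 175.70 - 3.01x → x_m = 33.0793.
Social marginal cost = private MC + MEC = 73.72 + 1.55x.
Set SMC = demand: 73.72 + 1.55x = 175.70 - 3.01x → x* = 22.3640.
The loss is the area between SMC and demand from x* to x_m; with linear curves that's a triangle of height MEC(x_m).
DWL = ½ × 10.7153 × 48.8617 = 261.7839.

DWL = $261.78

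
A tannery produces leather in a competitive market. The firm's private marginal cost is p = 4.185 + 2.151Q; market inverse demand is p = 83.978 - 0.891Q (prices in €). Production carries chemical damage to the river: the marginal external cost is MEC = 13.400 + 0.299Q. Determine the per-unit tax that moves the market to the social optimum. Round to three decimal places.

tax = €19.342 per unit

Social marginal cost = private MC + MEC = 17.585 + 2.450Q.
Set SMC = demand: 17.585 + 2.450Q = 83.978 - 0.891Q → Q* = 19.8722.
The Pigouvian tax equals MEC at Q*: 13.400 + 0.299×19.8722 = 19.3418.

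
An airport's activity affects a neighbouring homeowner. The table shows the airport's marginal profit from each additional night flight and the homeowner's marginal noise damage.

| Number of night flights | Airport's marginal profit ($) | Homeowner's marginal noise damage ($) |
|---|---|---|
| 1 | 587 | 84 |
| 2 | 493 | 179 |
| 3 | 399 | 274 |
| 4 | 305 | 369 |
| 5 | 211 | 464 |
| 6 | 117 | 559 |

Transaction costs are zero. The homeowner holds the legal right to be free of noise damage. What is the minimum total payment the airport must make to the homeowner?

Efficient level: marginal profit ≥ marginal noise damage through level 3, so k* = 3.
With the homeowner holding the right, the airport must at least compensate total damage at k*: 84 + 179 + 274 = 537.

$537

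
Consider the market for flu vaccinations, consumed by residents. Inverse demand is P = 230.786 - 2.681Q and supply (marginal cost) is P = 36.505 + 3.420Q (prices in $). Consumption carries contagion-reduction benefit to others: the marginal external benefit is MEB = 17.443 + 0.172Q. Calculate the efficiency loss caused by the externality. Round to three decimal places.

DWL = $44.302

Market equilibrium (private): 36.505 + 3.420Q = 230.786 - 2.681Q → Q_m = 31.8441.
Social marginal benefit = demand + MEB = 248.229 - 2.509Q.
Set SMB = MC: 248.229 - 2.509Q = 36.505 + 3.420Q → Q* = 35.7099.
Height of the DWL triangle at Q_m is SMB(Q_m) − MC(Q_m) = MEB(Q_m) = 22.9202.
DWL = ½ × 3.8658 × 22.9202 = 44.3025.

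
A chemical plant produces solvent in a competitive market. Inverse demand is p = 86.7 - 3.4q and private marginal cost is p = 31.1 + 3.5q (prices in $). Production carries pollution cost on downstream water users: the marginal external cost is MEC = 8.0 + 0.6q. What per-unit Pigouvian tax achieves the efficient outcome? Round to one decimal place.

tax = $11.8 per unit

Social marginal cost = private MC + MEC = 39.1 + 4.1q.
Set SMC = demand: 39.1 + 4.1q = 86.7 - 3.4q → q* = 6.3467.
The Pigouvian tax equals MEC at q*: 8.0 + 0.6×6.3467 = 11.8080.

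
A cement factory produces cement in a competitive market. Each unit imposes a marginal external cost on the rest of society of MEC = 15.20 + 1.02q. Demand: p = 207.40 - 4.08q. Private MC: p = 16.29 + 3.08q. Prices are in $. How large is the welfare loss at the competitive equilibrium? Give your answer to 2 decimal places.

DWL = $110.02

Market equilibrium (private): 16.29 + 3.08q = 207.40 - 4.08q → q_m = 26.6913.
Social marginal cost = private MC + MEC = 31.49 + 4.10q.
Set SMC = demand: 31.49 + 4.10q = 207.40 - 4.08q → q* = 21.5049.
The welfare-loss triangle has base |q_m − q*| and height MEC(q_m) (the vertical gap between SMC and demand is zero at q* and MEC at q_m).
DWL = ½ × 5.1864 × 42.4252 = 110.0170.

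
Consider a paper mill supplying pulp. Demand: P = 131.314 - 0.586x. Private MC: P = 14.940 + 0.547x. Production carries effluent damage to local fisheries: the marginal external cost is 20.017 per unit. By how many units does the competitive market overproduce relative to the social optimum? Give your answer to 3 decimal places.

Market equilibrium (private): 14.940 + 0.547x = 131.314 - 0.586x → x_m = 102.7132.
Social marginal cost = private MC + MEC = 34.957 + 0.547x.
Set SMC = demand: 34.957 + 0.547x = 131.314 - 0.586x → x* = 85.0459.
Gap = |102.7132 − 85.0459| = 17.6673.

17.667 units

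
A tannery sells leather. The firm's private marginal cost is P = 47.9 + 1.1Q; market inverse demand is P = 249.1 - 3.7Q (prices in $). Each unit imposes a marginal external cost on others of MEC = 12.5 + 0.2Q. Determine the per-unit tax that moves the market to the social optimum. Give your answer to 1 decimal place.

tax = $20.0 per unit

Social marginal cost = private MC + MEC = 60.4 + 1.3Q.
Set SMC = demand: 60.4 + 1.3Q = 249.1 - 3.7Q → Q* = 37.7400.
The Pigouvian tax equals MEC at Q*: 12.5 + 0.2×37.7400 = 20.0480.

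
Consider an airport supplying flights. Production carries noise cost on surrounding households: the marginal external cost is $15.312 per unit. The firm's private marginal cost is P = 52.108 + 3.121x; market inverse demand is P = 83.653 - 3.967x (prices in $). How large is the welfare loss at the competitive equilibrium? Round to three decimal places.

Market equilibrium (private): 52.108 + 3.121x = 83.653 - 3.967x → x_m = 4.4505.
Social marginal cost = private MC + MEC = 67.420 + 3.121x.
Set SMC = demand: 67.420 + 3.121x = 83.653 - 3.967x → x* = 2.2902.
Between x* and x_m the wedge SMC − demand runs linearly from 0 to MEC(x_m), so the loss is a triangle.
DWL = ½ × 2.1603 × 15.3120 = 16.5393.

DWL = $16.539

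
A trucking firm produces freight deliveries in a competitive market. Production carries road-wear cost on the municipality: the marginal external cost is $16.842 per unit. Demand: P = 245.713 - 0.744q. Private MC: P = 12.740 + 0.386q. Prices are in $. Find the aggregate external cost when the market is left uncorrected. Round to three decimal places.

$3472.329

Market equilibrium (private): 12.740 + 0.386q = 245.713 - 0.744q → q_m = 206.1708.
Total external cost = MEC × q_m = 16.842 × 206.1708 = 3472.3286.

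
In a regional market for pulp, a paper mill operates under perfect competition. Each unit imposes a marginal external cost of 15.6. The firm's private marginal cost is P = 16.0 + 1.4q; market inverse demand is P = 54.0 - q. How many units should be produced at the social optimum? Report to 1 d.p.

Social marginal cost = private MC + MEC = 31.6 + 1.4q.
Set SMC = demand: 31.6 + 1.4q = 54.0 - q → q* = 9.3333.

q* = 9.3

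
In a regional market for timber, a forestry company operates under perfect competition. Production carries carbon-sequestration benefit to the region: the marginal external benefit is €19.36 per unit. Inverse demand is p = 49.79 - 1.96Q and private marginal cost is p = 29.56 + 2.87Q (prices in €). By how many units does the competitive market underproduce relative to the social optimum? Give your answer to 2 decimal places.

4.01 units

Market equilibrium (private): 29.56 + 2.87Q = 49.79 - 1.96Q → Q_m = 4.1884.
Social marginal cost = private MC − MEB = 10.20 + 2.87Q.
Set SMC = demand: 10.20 + 2.87Q = 49.79 - 1.96Q → Q* = 8.1967.
Gap = |4.1884 − 8.1967| = 4.0083.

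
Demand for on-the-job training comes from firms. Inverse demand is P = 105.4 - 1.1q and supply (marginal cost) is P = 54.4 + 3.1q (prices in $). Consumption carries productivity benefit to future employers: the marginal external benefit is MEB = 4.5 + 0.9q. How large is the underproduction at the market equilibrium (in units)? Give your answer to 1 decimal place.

4.7 units

Market equilibrium (private): 54.4 + 3.1q = 105.4 - 1.1q → q_m = 12.1429.
Social marginal benefit = demand + MEB = 109.9 - 0.2q.
Set SMB = MC: 109.9 - 0.2q = 54.4 + 3.1q → q* = 16.8182.
Gap = |12.1429 − 16.8182| = 4.6753.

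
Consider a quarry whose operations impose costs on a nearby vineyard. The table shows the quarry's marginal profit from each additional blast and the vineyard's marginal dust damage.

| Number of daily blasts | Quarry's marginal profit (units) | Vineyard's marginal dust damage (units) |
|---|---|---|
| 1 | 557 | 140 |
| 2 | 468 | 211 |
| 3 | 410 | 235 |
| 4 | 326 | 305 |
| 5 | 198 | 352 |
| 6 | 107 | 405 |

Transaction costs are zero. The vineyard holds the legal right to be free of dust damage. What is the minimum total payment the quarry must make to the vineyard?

891

Efficient level: marginal profit ≥ marginal dust damage through level 4, so k* = 4.
With the vineyard holding the right, the quarry must at least compensate total damage at k*: 140 + 211 + 235 + 305 = 891.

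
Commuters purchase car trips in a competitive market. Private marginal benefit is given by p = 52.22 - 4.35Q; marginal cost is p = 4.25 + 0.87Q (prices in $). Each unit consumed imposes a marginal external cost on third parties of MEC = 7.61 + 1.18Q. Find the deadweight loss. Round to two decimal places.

Market equilibrium (private): 4.25 + 0.87Q = 52.22 - 4.35Q → Q_m = 9.1897.
Social marginal benefit = demand − MEC = 44.61 - 5.53Q.
Set SMB = MC: 44.61 - 5.53Q = 4.25 + 0.87Q → Q* = 6.3063.
Between Q* and Q_m the wedge MC − SMB runs linearly from 0 to MEC(Q_m), so the loss is a triangle.
DWL = ½ × 2.8834 × 18.4538 = 26.6048.

DWL = $26.60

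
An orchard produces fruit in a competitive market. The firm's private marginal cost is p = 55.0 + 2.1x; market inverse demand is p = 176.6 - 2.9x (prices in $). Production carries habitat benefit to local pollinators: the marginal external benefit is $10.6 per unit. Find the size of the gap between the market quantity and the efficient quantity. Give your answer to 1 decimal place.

Market equilibrium (private): 55.0 + 2.1x = 176.6 - 2.9x → x_m = 24.3200.
Social marginal cost = private MC − MEB = 44.4 + 2.1x.
Set SMC = demand: 44.4 + 2.1x = 176.6 - 2.9x → x* = 26.4400.
Gap = |24.3200 − 26.4400| = 2.1200.

2.1 units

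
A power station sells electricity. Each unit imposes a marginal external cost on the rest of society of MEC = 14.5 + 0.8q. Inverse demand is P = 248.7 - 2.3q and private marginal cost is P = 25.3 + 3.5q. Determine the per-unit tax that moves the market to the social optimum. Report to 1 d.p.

tax = 39.8 per unit

Social marginal cost = private MC + MEC = 39.8 + 4.3q.
Set SMC = demand: 39.8 + 4.3q = 248.7 - 2.3q → q* = 31.6515.
The Pigouvian tax equals MEC at q*: 14.5 + 0.8×31.6515 = 39.8212.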